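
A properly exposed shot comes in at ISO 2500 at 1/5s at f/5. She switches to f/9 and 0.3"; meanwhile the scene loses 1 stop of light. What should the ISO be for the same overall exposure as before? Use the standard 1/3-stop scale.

ISO 10000

Scene light: 1 stop darker.
Aperture: f/5 → f/5.6 → f/6.3 → f/7.1 → f/8 → f/9 — 1 2/3 stops stopped down (darker).
Shutter speed: 1/5 → 1/4 → 0.3 — 2/3 stop slower (brighter).
Net so far: 2 stops darker. ISO: 2500 → 3200 → 4000 → 5000 → 6400 → 8000 → 10000.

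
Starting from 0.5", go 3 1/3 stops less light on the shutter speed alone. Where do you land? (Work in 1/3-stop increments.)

Shutter speed: 0.5 → 0.4 → 0.3 → 1/4 → 1/5 → 1/6 → 1/8 → 1/10 → 1/13 → 1/15 → 1/20 — 3 1/3 stops shorter (darker).

1/20s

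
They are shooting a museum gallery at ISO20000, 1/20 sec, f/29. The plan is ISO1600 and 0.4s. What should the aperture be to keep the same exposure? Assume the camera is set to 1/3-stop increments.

ISO: 20000 → 16000 → 12800 → 10000 → 8000 → 6400 → 5000 → 4000 → 3200 → 2500 → 2000 → 1600 — 3 2/3 stops lower (darker).
Shutter speed: 1/20 → 1/15 → 1/13 → 1/10 → 1/8 → 1/6 → 1/5 → 1/4 → 0.3 → 0.4 — 3 stops longer (brighter).
Net change so far: 2/3 stop darker. Offset with the aperture: f/29 → f/25 → f/22.

f/22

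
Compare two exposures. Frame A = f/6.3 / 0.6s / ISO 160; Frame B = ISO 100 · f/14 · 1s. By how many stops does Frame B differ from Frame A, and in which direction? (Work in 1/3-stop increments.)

Aperture: f/6.3 → f/7.1 → f/8 → f/9 → f/10 → f/11 → f/13 → f/14 — 2 1/3 stops narrower (darker).
Shutter speed: 0.6 → 0.8 → 1 — 2/3 stop slower (brighter).
ISO: 160 → 125 → 100 — 2/3 stop dropped (darker).
Net: −2 1/3 +2/3 −2/3 = −2 1/3 stops.

2 1/3 stops darker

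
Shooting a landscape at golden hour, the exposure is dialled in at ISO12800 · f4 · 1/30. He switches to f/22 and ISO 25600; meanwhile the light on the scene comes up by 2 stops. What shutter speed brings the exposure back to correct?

Scene light: 2 stops brighter.
Aperture: f/4 → f/5.6 → f/8 → f/11 → f/16 → f/22 — 5 stops smaller aperture (darker).
ISO: 12800 → 25600 — 1 stop higher (brighter).
Net so far: 2 stops darker. Shutter speed: 1/30 → 1/15 → 1/8.

1/8s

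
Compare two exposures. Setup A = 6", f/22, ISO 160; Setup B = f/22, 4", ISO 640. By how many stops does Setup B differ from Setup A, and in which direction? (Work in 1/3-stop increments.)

Aperture: unchanged.
Shutter speed: 6 → 5 → 4 — 2/3 stop shorter (darker).
ISO: 160 → 200 → 250 → 320 → 400 → 500 → 640 — 2 stops raised (brighter).
Net: −2/3 +2 = +1 1/3 stops.

1 1/3 stops brighter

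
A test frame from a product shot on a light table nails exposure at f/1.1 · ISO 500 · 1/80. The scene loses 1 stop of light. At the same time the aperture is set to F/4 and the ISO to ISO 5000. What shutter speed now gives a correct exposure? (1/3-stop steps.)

1/30s

Scene light: 1 stop darker.
Aperture: f/1.1 → f/1.2 → f/1.4 → f/1.6 → f/1.8 → f/2 → f/2.2 → f/2.5 → f/2.8 → f/3.2 → f/3.5 → f/4 — 3 2/3 stops narrower (darker).
ISO: 500 → 640 → 800 → 1000 → 1250 → 1600 → 2000 → 2500 → 3200 → 4000 → 5000 — 3 1/3 stops higher (brighter).
Net so far: 1 1/3 stops darker. Shutter speed: 1/80 → 1/60 → 1/50 → 1/40 → 1/30.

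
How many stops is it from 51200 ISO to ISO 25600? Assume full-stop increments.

1 stop

51200 → 25600 — count the steps: 1 stop.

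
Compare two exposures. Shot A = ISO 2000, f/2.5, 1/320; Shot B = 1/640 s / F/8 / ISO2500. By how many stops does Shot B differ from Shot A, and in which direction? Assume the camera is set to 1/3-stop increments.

Aperture: f/2.5 → f/2.8 → f/3.2 → f/3.5 → f/4 → f/4.5 → f/5 → f/5.6 → f/6.3 → f/7.1 → f/8 — 3 1/3 stops smaller aperture (darker).
Shutter speed: 1/320 → 1/400 → 1/500 → 1/640 — 1 stop shorter (darker).
ISO: 2000 → 2500 — 1/3 stop higher (brighter).
Net: −3 1/3 −1 +1/3 = −4 stops.

4 stops darker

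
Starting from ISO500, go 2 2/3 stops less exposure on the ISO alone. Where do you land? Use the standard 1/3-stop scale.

ISO 80

ISO: 500 → 400 → 320 → 250 → 200 → 160 → 125 → 100 → 80 — 2 2/3 stops lower (darker).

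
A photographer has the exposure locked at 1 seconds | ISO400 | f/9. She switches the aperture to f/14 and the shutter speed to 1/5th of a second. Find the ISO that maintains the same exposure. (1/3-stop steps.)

ISO 5000

Aperture: f/9 → f/10 → f/11 → f/13 → f/14 — 1 1/3 stops narrower (darker).
Shutter speed: 1 → 0.8 → 0.6 → 0.5 → 0.4 → 0.3 → 1/4 → 1/5 — 2 1/3 stops faster (darker).
Net change so far: 3 2/3 stops darker. Offset with the ISO: 400 → 500 → 640 → 800 → 1000 → 1250 → 1600 → 2000 → 2500 → 3200 → 4000 → 5000.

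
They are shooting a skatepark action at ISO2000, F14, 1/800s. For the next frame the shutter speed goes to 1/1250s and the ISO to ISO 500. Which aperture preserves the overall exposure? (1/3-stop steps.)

f/5.6

Shutter speed: 1/800 → 1/1000 → 1/1250 — 2/3 stop shorter (darker).
ISO: 2000 → 1600 → 1250 → 1000 → 800 → 640 → 500 — 2 stops dropped (darker).
Net change so far: 2 2/3 stops darker. Offset with the aperture: f/14 → f/13 → f/11 → f/10 → f/9 → f/8 → f/7.1 → f/6.3 → f/5.6.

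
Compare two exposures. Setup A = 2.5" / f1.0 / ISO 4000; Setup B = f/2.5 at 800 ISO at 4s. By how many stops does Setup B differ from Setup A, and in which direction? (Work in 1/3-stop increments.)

Aperture: f/1.0 → f/1.1 → f/1.2 → f/1.4 → f/1.6 → f/1.8 → f/2 → f/2.2 → f/2.5 — 2 2/3 stops stopped down (darker).
Shutter speed: 2.5 → 3.2 → 4 — 2/3 stop slower (brighter).
ISO: 4000 → 3200 → 2500 → 2000 → 1600 → 1250 → 1000 → 800 — 2 1/3 stops dropped (darker).
Net: −2 2/3 +2/3 −2 1/3 = −4 1/3 stops.

4 1/3 stops darker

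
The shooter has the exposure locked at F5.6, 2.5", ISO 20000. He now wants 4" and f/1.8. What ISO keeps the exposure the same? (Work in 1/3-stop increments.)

Shutter speed: 2.5 → 3.2 → 4 — 2/3 stop longer (brighter).
Aperture: f/5.6 → f/5 → f/4.5 → f/4 → f/3.5 → f/3.2 → f/2.8 → f/2.5 → f/2.2 → f/2 → f/1.8 — 3 1/3 stops opened up (brighter).
Net change so far: 4 stops brighter. Offset with the ISO: 20000 → 16000 → 12800 → 10000 → 8000 → 6400 → 5000 → 4000 → 3200 → 2500 → 2000 → 1600 → 1250.

ISO 1250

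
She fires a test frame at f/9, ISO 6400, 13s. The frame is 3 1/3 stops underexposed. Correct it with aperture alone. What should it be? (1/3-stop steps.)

f/2.8

Underexposed by 3 1/3 stops → need 3 1/3 stops brighter.
Aperture: f/9 → f/8 → f/7.1 → f/6.3 → f/5.6 → f/5 → f/4.5 → f/4 → f/3.5 → f/3.2 → f/2.8.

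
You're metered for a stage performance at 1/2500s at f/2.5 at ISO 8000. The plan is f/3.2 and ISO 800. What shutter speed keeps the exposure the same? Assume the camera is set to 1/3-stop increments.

1/160s

Aperture: f/2.5 → f/2.8 → f/3.2 — 2/3 stop smaller aperture (darker).
ISO: 8000 → 6400 → 5000 → 4000 → 3200 → 2500 → 2000 → 1600 → 1250 → 1000 → 800 — 3 1/3 stops dropped (darker).
Net change so far: 4 stops darker. Offset with the shutter speed: 1/2500 → 1/2000 → 1/1600 → 1/1250 → 1/1000 → 1/800 → 1/640 → 1/500 → 1/400 → 1/320 → 1/250 → 1/200 → 1/160.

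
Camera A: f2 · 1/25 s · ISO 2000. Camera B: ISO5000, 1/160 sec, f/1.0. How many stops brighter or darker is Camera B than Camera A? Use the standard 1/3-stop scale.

Aperture: f/2 → f/1.8 → f/1.6 → f/1.4 → f/1.2 → f/1.1 → f/1.0 — 2 stops larger aperture (brighter).
Shutter speed: 1/25 → 1/30 → 1/40 → 1/50 → 1/60 → 1/80 → 1/100 → 1/125 → 1/160 — 2 2/3 stops faster (darker).
ISO: 2000 → 2500 → 3200 → 4000 → 5000 — 1 1/3 stops higher (brighter).
Net: +2 −2 2/3 +1 1/3 = +2/3 stops.

2/3 stop brighter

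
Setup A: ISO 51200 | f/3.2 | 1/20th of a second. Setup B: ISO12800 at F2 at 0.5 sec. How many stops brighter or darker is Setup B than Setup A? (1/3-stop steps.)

2 2/3 stops brighter

Aperture: f/3.2 → f/2.8 → f/2.5 → f/2.2 → f/2 — 1 1/3 stops opened up (brighter).
Shutter speed: 1/20 → 1/15 → 1/13 → 1/10 → 1/8 → 1/6 → 1/5 → 1/4 → 0.3 → 0.4 → 0.5 — 3 1/3 stops slower (brighter).
ISO: 51200 → 40000 → 32000 → 25600 → 20000 → 16000 → 12800 — 2 stops dropped (darker).
Net: +1 1/3 +3 1/3 −2 = +2 2/3 stops.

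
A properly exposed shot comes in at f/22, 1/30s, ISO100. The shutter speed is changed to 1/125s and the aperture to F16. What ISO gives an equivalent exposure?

Shutter speed: 1/30 → 1/60 → 1/125 — 2 stops faster (darker).
Aperture: f/22 → f/16 — 1 stop larger aperture (brighter).
Net change so far: 1 stop darker. Offset with the ISO: 100 → 200.

ISO 200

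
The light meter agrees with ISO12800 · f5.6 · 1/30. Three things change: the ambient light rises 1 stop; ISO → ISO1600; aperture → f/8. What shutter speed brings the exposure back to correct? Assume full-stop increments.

1/4s

Scene light: 1 stop brighter.
ISO: 12800 → 6400 → 3200 → 1600 — 3 stops dropped (darker).
Aperture: f/5.6 → f/8 — 1 stop stopped down (darker).
Net so far: 3 stops darker. Shutter speed: 1/30 → 1/15 → 1/8 → 1/4.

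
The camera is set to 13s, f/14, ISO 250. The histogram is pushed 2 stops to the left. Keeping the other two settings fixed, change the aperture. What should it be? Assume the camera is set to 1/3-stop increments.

f/7.1

Underexposed by 2 stops → need 2 stops brighter.
Aperture: f/14 → f/13 → f/11 → f/10 → f/9 → f/8 → f/7.1.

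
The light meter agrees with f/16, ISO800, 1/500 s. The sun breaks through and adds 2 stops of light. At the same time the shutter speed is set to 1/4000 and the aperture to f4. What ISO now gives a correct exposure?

Scene light: 2 stops brighter.
Shutter speed: 1/500 → 1/1000 → 1/2000 → 1/4000 — 3 stops faster (darker).
Aperture: f/16 → f/11 → f/8 → f/5.6 → f/4 — 4 stops opened up (brighter).
Net so far: 3 stops brighter. ISO: 800 → 400 → 200 → 100.

ISO 100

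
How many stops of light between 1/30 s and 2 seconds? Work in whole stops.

1/30 → 1/15 → 1/8 → 1/4 → 1/2 → 1 → 2 — count the steps: 6 stops.

6 stops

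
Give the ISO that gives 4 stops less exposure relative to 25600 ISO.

ISO: 25600 → 12800 → 6400 → 3200 → 1600 — 4 stops dropped (darker).

ISO 1600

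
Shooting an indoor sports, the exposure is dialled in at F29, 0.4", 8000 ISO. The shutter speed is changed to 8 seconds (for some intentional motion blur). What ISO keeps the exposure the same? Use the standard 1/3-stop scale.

Shutter speed: 0.4 → 0.5 → 0.6 → 0.8 → 1 → 1.3 → 1.6 → 2 → 2.5 → 3.2 → 4 → 5 → 6 → 8 — 4 1/3 stops slower (brighter).
Need 4 1/3 stops darker from the ISO: 8000 → 6400 → 5000 → 4000 → 3200 → 2500 → 2000 → 1600 → 1250 → 1000 → 800 → 640 → 500 → 400.

ISO 400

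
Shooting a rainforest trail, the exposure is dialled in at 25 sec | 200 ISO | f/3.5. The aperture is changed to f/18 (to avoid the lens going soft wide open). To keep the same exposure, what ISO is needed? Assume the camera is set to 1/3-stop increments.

ISO 5000

Aperture: f/3.5 → f/4 → f/4.5 → f/5 → f/5.6 → f/6.3 → f/7.1 → f/8 → f/9 → f/10 → f/11 → f/13 → f/14 → f/16 → f/18 — 4 2/3 stops narrower (darker).
Need 4 2/3 stops brighter from the ISO: 200 → 250 → 320 → 400 → 500 → 640 → 800 → 1000 → 1250 → 1600 → 2000 → 2500 → 3200 → 4000 → 5000.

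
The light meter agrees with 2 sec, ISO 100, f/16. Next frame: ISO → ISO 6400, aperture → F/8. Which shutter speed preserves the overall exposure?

ISO: 100 → 200 → 400 → 800 → 1600 → 3200 → 6400 — 6 stops higher (brighter).
Aperture: f/16 → f/11 → f/8 — 2 stops opened up (brighter).
Net change so far: 8 stops brighter. Offset with the shutter speed: 2 → 1 → 1/2 → 1/4 → 1/8 → 1/15 → 1/30 → 1/60 → 1/125.

1/125s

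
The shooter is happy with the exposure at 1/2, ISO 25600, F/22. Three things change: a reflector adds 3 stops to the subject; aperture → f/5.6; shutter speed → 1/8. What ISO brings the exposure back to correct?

Scene light: 3 stops brighter.
Aperture: f/22 → f/16 → f/11 → f/8 → f/5.6 — 4 stops opened up (brighter).
Shutter speed: 1/2 → 1/4 → 1/8 — 2 stops faster (darker).
Net so far: 5 stops brighter. ISO: 25600 → 12800 → 6400 → 3200 → 1600 → 800.

ISO 800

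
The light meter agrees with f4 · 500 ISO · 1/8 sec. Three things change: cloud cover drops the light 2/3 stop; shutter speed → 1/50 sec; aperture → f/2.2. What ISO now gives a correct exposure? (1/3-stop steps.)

Scene light: 2/3 stop darker.
Shutter speed: 1/8 → 1/10 → 1/13 → 1/15 → 1/20 → 1/25 → 1/30 → 1/40 → 1/50 — 2 2/3 stops shorter (darker).
Aperture: f/4 → f/3.5 → f/3.2 → f/2.8 → f/2.5 → f/2.2 — 1 2/3 stops opened up (brighter).
Net so far: 1 2/3 stops darker. ISO: 500 → 640 → 800 → 1000 → 1250 → 1600.

ISO 1600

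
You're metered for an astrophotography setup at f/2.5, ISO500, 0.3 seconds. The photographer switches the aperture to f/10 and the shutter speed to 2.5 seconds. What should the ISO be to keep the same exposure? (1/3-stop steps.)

Aperture: f/2.5 → f/2.8 → f/3.2 → f/3.5 → f/4 → f/4.5 → f/5 → f/5.6 → f/6.3 → f/7.1 → f/8 → f/9 → f/10 — 4 stops smaller aperture (darker).
Shutter speed: 0.3 → 0.4 → 0.5 → 0.6 → 0.8 → 1 → 1.3 → 1.6 → 2 → 2.5 — 3 stops longer (brighter).
Net change so far: 1 stop darker. Offset with the ISO: 500 → 640 → 800 → 1000.

ISO 1000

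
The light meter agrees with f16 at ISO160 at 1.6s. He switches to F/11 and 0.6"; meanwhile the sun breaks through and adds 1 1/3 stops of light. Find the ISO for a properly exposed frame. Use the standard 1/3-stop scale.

Scene light: 1 1/3 stops brighter.
Aperture: f/16 → f/14 → f/13 → f/11 — 1 stop opened up (brighter).
Shutter speed: 1.6 → 1.3 → 1 → 0.8 → 0.6 — 1 1/3 stops shorter (darker).
Net so far: 1 stop brighter. ISO: 160 → 125 → 100 → 80.

ISO 80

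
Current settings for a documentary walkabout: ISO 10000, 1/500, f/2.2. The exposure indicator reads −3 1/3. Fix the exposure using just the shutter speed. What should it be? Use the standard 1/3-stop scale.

Underexposed by 3 1/3 stops → need 3 1/3 stops brighter.
Shutter speed: 1/500 → 1/400 → 1/320 → 1/250 → 1/200 → 1/160 → 1/125 → 1/100 → 1/80 → 1/60 → 1/50.

1/50s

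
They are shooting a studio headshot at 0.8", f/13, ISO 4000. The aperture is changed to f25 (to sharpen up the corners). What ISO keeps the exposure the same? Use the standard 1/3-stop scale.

ISO 16000

Aperture: f/13 → f/14 → f/16 → f/18 → f/20 → f/22 → f/25 — 2 stops stopped down (darker).
Need 2 stops brighter from the ISO: 4000 → 5000 → 6400 → 8000 → 10000 → 12800 → 16000.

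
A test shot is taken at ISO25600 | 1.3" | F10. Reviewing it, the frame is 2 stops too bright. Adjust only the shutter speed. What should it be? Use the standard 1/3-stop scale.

0.3 s

Overexposed by 2 stops → need 2 stops darker.
Shutter speed: 1.3 → 1 → 0.8 → 0.6 → 0.5 → 0.4 → 0.3.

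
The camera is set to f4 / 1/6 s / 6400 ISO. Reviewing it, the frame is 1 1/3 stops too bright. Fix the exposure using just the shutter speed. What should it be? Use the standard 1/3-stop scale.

1/15s

Overexposed by 1 1/3 stops → need 1 1/3 stops darker.
Shutter speed: 1/6 → 1/8 → 1/10 → 1/13 → 1/15.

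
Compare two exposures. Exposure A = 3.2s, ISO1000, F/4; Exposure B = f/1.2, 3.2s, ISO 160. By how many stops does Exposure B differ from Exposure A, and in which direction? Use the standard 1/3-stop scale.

Aperture: f/4 → f/3.5 → f/3.2 → f/2.8 → f/2.5 → f/2.2 → f/2 → f/1.8 → f/1.6 → f/1.4 → f/1.2 — 3 1/3 stops larger aperture (brighter).
Shutter speed: unchanged.
ISO: 1000 → 800 → 640 → 500 → 400 → 320 → 250 → 200 → 160 — 2 2/3 stops dropped (darker).
Net: +3 1/3 −2 2/3 = +2/3 stops.

2/3 stop brighter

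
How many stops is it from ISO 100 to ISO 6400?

100 → 200 → 400 → 800 → 1600 → 3200 → 6400 — count the steps: 6 stops.

6 stops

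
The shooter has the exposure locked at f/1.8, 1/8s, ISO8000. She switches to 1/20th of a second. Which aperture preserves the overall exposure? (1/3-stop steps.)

Shutter speed: 1/8 → 1/10 → 1/13 → 1/15 → 1/20 — 1 1/3 stops shorter (darker).
Need 1 1/3 stops brighter from the aperture: f/1.8 → f/1.6 → f/1.4 → f/1.2 → f/1.1.

f/1.1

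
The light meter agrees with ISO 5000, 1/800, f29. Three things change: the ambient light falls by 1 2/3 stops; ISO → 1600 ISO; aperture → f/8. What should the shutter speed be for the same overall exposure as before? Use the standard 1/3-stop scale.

1/1000s

Scene light: 1 2/3 stops darker.
ISO: 5000 → 4000 → 3200 → 2500 → 2000 → 1600 — 1 2/3 stops dropped (darker).
Aperture: f/29 → f/25 → f/22 → f/20 → f/18 → f/16 → f/14 → f/13 → f/11 → f/10 → f/9 → f/8 — 3 2/3 stops opened up (brighter).
Net so far: 1/3 stop brighter. Shutter speed: 1/800 → 1/1000.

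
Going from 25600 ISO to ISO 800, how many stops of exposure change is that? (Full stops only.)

25600 → 12800 → 6400 → 3200 → 1600 → 800 — count the steps: 5 stops.

5 stops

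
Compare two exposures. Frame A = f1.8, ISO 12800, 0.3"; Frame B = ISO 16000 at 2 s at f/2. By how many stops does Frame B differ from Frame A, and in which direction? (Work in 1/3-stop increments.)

Aperture: f/1.8 → f/2 — 1/3 stop smaller aperture (darker).
Shutter speed: 0.3 → 0.4 → 0.5 → 0.6 → 0.8 → 1 → 1.3 → 1.6 → 2 — 2 2/3 stops slower (brighter).
ISO: 12800 → 16000 — 1/3 stop raised (brighter).
Net: −1/3 +2 2/3 +1/3 = +2 2/3 stops.

2 2/3 stops brighter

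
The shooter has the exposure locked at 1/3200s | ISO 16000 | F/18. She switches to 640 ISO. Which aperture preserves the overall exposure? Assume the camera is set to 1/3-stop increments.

ISO: 16000 → 12800 → 10000 → 8000 → 6400 → 5000 → 4000 → 3200 → 2500 → 2000 → 1600 → 1250 → 1000 → 800 → 640 — 4 2/3 stops lower (darker).
Need 4 2/3 stops brighter from the aperture: f/18 → f/16 → f/14 → f/13 → f/11 → f/10 → f/9 → f/8 → f/7.1 → f/6.3 → f/5.6 → f/5 → f/4.5 → f/4 → f/3.5.

f/3.5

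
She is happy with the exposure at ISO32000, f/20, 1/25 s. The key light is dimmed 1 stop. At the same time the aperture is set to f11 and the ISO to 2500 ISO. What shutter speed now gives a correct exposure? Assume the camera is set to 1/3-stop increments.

0.3 s

Scene light: 1 stop darker.
Aperture: f/20 → f/18 → f/16 → f/14 → f/13 → f/11 — 1 2/3 stops opened up (brighter).
ISO: 32000 → 25600 → 20000 → 16000 → 12800 → 10000 → 8000 → 6400 → 5000 → 4000 → 3200 → 2500 — 3 2/3 stops lower (darker).
Net so far: 3 stops darker. Shutter speed: 1/25 → 1/20 → 1/15 → 1/13 → 1/10 → 1/8 → 1/6 → 1/5 → 1/4 → 0.3.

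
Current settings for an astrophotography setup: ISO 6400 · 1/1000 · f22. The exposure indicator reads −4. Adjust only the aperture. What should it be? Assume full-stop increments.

Underexposed by 4 stops → need 4 stops brighter.
Aperture: f/22 → f/16 → f/11 → f/8 → f/5.6.

f/5.6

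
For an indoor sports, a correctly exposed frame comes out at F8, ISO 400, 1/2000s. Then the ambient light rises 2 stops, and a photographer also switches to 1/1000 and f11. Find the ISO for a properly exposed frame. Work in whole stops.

ISO 100

Scene light: 2 stops brighter.
Shutter speed: 1/2000 → 1/1000 — 1 stop slower (brighter).
Aperture: f/8 → f/11 — 1 stop narrower (darker).
Net so far: 2 stops brighter. ISO: 400 → 200 → 100.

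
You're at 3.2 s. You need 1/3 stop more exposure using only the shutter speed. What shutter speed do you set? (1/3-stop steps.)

Shutter speed: 3.2 → 4 — 1/3 stop longer (brighter).

4 s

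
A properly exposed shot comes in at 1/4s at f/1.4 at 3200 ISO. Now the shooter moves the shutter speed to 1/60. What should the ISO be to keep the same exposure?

Shutter speed: 1/4 → 1/8 → 1/15 → 1/30 → 1/60 — 4 stops faster (darker).
Need 4 stops brighter from the ISO: 3200 → 6400 → 12800 → 25600 → 51200.

ISO 51200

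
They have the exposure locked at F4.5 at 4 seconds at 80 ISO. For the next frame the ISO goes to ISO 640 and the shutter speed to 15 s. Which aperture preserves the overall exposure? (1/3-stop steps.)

ISO: 80 → 100 → 125 → 160 → 200 → 250 → 320 → 400 → 500 → 640 — 3 stops higher (brighter).
Shutter speed: 4 → 5 → 6 → 8 → 10 → 13 → 15 — 2 stops slower (brighter).
Net change so far: 5 stops brighter. Offset with the aperture: f/4.5 → f/5 → f/5.6 → f/6.3 → f/7.1 → f/8 → f/9 → f/10 → f/11 → f/13 → f/14 → f/16 → f/18 → f/20 → f/22 → f/25.

f/25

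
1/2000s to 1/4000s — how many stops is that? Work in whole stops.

1/2000 → 1/4000 — count the steps: 1 stop.

1 stop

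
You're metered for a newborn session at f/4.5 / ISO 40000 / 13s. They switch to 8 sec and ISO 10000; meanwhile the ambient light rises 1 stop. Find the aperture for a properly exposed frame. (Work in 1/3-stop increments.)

f/2.5

Scene light: 1 stop brighter.
Shutter speed: 13 → 10 → 8 — 2/3 stop faster (darker).
ISO: 40000 → 32000 → 25600 → 20000 → 16000 → 12800 → 10000 — 2 stops dropped (darker).
Net so far: 1 2/3 stops darker. Aperture: f/4.5 → f/4 → f/3.5 → f/3.2 → f/2.8 → f/2.5.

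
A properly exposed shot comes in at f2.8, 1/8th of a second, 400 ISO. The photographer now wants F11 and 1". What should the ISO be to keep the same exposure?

ISO 800

Aperture: f/2.8 → f/4 → f/5.6 → f/8 → f/11 — 4 stops smaller aperture (darker).
Shutter speed: 1/8 → 1/4 → 1/2 → 1 — 3 stops longer (brighter).
Net change so far: 1 stop darker. Offset with the ISO: 400 → 800.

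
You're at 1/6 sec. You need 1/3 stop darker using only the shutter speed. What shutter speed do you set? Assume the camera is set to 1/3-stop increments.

Shutter speed: 1/6 → 1/8 — 1/3 stop faster (darker).

1/8s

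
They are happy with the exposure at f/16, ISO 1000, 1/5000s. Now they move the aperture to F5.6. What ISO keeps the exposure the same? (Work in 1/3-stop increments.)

Aperture: f/16 → f/14 → f/13 → f/11 → f/10 → f/9 → f/8 → f/7.1 → f/6.3 → f/5.6 — 3 stops opened up (brighter).
Need 3 stops darker from the ISO: 1000 → 800 → 640 → 500 → 400 → 320 → 250 → 200 → 160 → 125.

ISO 125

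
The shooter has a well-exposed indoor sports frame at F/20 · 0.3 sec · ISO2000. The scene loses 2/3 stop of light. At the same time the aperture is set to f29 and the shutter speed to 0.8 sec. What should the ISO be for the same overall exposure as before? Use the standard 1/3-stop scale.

Scene light: 2/3 stop darker.
Aperture: f/20 → f/22 → f/25 → f/29 — 1 stop stopped down (darker).
Shutter speed: 0.3 → 0.4 → 0.5 → 0.6 → 0.8 — 1 1/3 stops slower (brighter).
Net so far: 1/3 stop darker. ISO: 2000 → 2500.

ISO 2500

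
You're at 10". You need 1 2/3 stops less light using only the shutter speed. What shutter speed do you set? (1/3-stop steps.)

3.2 s

Shutter speed: 10 → 8 → 6 → 5 → 4 → 3.2 — 1 2/3 stops faster (darker).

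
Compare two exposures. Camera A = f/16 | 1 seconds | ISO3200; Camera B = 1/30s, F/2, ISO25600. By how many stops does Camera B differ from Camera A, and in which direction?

4 stops brighter

Aperture: f/16 → f/11 → f/8 → f/5.6 → f/4 → f/2.8 → f/2 — 6 stops larger aperture (brighter).
Shutter speed: 1 → 1/2 → 1/4 → 1/8 → 1/15 → 1/30 — 5 stops faster (darker).
ISO: 3200 → 6400 → 12800 → 25600 — 3 stops higher (brighter).
Net: +6 −5 +3 = +4 stops.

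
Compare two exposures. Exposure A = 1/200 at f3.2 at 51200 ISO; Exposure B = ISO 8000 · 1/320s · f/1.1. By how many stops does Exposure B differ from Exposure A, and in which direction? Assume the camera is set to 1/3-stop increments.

1/3 stop darker

Aperture: f/3.2 → f/2.8 → f/2.5 → f/2.2 → f/2 → f/1.8 → f/1.6 → f/1.4 → f/1.2 → f/1.1 — 3 stops larger aperture (brighter).
Shutter speed: 1/200 → 1/250 → 1/320 — 2/3 stop shorter (darker).
ISO: 51200 → 40000 → 32000 → 25600 → 20000 → 16000 → 12800 → 10000 → 8000 — 2 2/3 stops dropped (darker).
Net: +3 −2/3 −2 2/3 = −1/3 stops.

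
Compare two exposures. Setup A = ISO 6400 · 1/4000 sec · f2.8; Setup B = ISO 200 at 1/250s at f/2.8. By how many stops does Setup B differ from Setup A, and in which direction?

1 stop darker

Aperture: unchanged.
Shutter speed: 1/4000 → 1/2000 → 1/1000 → 1/500 → 1/250 — 4 stops slower (brighter).
ISO: 6400 → 3200 → 1600 → 800 → 400 → 200 — 5 stops lower (darker).
Net: +4 −5 = −1 stop.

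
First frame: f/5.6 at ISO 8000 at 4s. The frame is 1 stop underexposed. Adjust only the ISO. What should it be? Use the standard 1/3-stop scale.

ISO 16000

Underexposed by 1 stop → need 1 stop brighter.
ISO: 8000 → 10000 → 12800 → 16000.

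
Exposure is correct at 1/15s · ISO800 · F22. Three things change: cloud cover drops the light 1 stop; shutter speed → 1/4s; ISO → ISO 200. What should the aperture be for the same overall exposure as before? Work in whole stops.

Scene light: 1 stop darker.
Shutter speed: 1/15 → 1/8 → 1/4 — 2 stops longer (brighter).
ISO: 800 → 400 → 200 — 2 stops dropped (darker).
Net so far: 1 stop darker. Aperture: f/22 → f/16.

f/16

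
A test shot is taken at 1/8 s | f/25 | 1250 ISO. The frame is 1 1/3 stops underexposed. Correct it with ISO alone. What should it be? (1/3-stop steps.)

Underexposed by 1 1/3 stops → need 1 1/3 stops brighter.
ISO: 1250 → 1600 → 2000 → 2500 → 3200.

ISO 3200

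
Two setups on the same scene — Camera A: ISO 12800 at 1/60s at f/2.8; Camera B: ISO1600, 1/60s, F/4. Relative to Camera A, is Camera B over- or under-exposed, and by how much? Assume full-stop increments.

4 stops darker

Aperture: f/2.8 → f/4 — 1 stop stopped down (darker).
Shutter speed: unchanged.
ISO: 12800 → 6400 → 3200 → 1600 — 3 stops dropped (darker).
Net: −1 −3 = −4 stops.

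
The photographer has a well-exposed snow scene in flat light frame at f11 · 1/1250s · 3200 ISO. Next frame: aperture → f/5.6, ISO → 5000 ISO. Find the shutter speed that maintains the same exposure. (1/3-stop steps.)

1/8000s

Aperture: f/11 → f/10 → f/9 → f/8 → f/7.1 → f/6.3 → f/5.6 — 2 stops opened up (brighter).
ISO: 3200 → 4000 → 5000 — 2/3 stop raised (brighter).
Net change so far: 2 2/3 stops brighter. Offset with the shutter speed: 1/1250 → 1/1600 → 1/2000 → 1/2500 → 1/3200 → 1/4000 → 1/5000 → 1/6400 → 1/8000.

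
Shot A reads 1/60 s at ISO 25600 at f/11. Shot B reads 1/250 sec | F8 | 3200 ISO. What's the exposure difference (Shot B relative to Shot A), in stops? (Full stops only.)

4 stops darker

Aperture: f/11 → f/8 — 1 stop larger aperture (brighter).
Shutter speed: 1/60 → 1/125 → 1/250 — 2 stops faster (darker).
ISO: 25600 → 12800 → 6400 → 3200 — 3 stops dropped (darker).
Net: +1 −2 −3 = −4 stops.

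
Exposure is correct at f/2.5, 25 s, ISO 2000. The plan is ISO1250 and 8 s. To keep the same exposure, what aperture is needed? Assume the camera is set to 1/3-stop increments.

f/1.1

ISO: 2000 → 1600 → 1250 — 2/3 stop lower (darker).
Shutter speed: 25 → 20 → 15 → 13 → 10 → 8 — 1 2/3 stops faster (darker).
Net change so far: 2 1/3 stops darker. Offset with the aperture: f/2.5 → f/2.2 → f/2 → f/1.8 → f/1.6 → f/1.4 → f/1.2 → f/1.1.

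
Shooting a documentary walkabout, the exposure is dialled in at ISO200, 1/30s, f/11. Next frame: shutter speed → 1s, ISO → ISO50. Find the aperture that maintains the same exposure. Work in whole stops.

f/32

Shutter speed: 1/30 → 1/15 → 1/8 → 1/4 → 1/2 → 1 — 5 stops longer (brighter).
ISO: 200 → 100 → 50 — 2 stops lower (darker).
Net change so far: 3 stops brighter. Offset with the aperture: f/11 → f/16 → f/22 → f/32.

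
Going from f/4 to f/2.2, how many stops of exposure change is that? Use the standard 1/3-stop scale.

1 2/3 stops

f/4 → f/3.5 → f/3.2 → f/2.8 → f/2.5 → f/2.2 — count the steps: 5 third-stops = 1 2/3 stops.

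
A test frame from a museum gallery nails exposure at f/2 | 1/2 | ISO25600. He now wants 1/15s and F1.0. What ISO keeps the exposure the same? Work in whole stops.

ISO 51200

Shutter speed: 1/2 → 1/4 → 1/8 → 1/15 — 3 stops faster (darker).
Aperture: f/2 → f/1.4 → f/1.0 — 2 stops larger aperture (brighter).
Net change so far: 1 stop darker. Offset with the ISO: 25600 → 51200.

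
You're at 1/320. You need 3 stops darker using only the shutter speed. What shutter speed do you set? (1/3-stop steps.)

1/2500s

Shutter speed: 1/320 → 1/400 → 1/500 → 1/640 → 1/800 → 1/1000 → 1/1250 → 1/1600 → 1/2000 → 1/2500 — 3 stops shorter (darker).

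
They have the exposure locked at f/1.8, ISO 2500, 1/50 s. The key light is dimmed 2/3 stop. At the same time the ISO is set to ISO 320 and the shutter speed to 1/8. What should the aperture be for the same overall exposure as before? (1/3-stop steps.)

Scene light: 2/3 stop darker.
ISO: 2500 → 2000 → 1600 → 1250 → 1000 → 800 → 640 → 500 → 400 → 320 — 3 stops lower (darker).
Shutter speed: 1/50 → 1/40 → 1/30 → 1/25 → 1/20 → 1/15 → 1/13 → 1/10 → 1/8 — 2 2/3 stops slower (brighter).
Net so far: 1 stop darker. Aperture: f/1.8 → f/1.6 → f/1.4 → f/1.2.

f/1.2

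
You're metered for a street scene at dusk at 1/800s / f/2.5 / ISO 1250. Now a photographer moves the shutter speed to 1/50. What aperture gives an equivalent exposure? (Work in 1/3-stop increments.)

Shutter speed: 1/800 → 1/640 → 1/500 → 1/400 → 1/320 → 1/250 → 1/200 → 1/160 → 1/125 → 1/100 → 1/80 → 1/60 → 1/50 — 4 stops longer (brighter).
Need 4 stops darker from the aperture: f/2.5 → f/2.8 → f/3.2 → f/3.5 → f/4 → f/4.5 → f/5 → f/5.6 → f/6.3 → f/7.1 → f/8 → f/9 → f/10.

f/10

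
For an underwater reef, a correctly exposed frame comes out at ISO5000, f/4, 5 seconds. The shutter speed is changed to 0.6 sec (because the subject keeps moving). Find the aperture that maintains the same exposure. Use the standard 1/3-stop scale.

Shutter speed: 5 → 4 → 3.2 → 2.5 → 2 → 1.6 → 1.3 → 1 → 0.8 → 0.6 — 3 stops shorter (darker).
Need 3 stops brighter from the aperture: f/4 → f/3.5 → f/3.2 → f/2.8 → f/2.5 → f/2.2 → f/2 → f/1.8 → f/1.6 → f/1.4.

f/1.4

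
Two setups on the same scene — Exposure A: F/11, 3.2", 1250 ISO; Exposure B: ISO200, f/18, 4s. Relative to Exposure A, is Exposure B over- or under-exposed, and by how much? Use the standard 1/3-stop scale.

Aperture: f/11 → f/13 → f/14 → f/16 → f/18 — 1 1/3 stops smaller aperture (darker).
Shutter speed: 3.2 → 4 — 1/3 stop slower (brighter).
ISO: 1250 → 1000 → 800 → 640 → 500 → 400 → 320 → 250 → 200 — 2 2/3 stops dropped (darker).
Net: −1 1/3 +1/3 −2 2/3 = −3 2/3 stops.

3 2/3 stops darker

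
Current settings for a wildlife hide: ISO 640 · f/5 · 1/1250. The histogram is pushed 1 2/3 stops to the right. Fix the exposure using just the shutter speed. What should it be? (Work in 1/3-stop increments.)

Overexposed by 1 2/3 stops → need 1 2/3 stops darker.
Shutter speed: 1/1250 → 1/1600 → 1/2000 → 1/2500 → 1/3200 → 1/4000.

1/4000s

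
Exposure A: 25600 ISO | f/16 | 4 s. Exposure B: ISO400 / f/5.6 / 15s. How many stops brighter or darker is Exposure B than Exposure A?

1 stop darker

Aperture: f/16 → f/11 → f/8 → f/5.6 — 3 stops wider (brighter).
Shutter speed: 4 → 8 → 15 — 2 stops longer (brighter).
ISO: 25600 → 12800 → 6400 → 3200 → 1600 → 800 → 400 — 6 stops lower (darker).
Net: +3 +2 −6 = −1 stop.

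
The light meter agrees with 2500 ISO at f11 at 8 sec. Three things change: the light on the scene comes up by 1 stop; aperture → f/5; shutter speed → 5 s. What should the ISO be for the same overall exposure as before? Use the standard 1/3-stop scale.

ISO 400

Scene light: 1 stop brighter.
Aperture: f/11 → f/10 → f/9 → f/8 → f/7.1 → f/6.3 → f/5.6 → f/5 — 2 1/3 stops larger aperture (brighter).
Shutter speed: 8 → 6 → 5 — 2/3 stop faster (darker).
Net so far: 2 2/3 stops brighter. ISO: 2500 → 2000 → 1600 → 1250 → 1000 → 800 → 640 → 500 → 400.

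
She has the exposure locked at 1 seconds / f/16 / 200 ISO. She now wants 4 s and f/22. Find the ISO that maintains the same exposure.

ISO 100

Shutter speed: 1 → 2 → 4 — 2 stops slower (brighter).
Aperture: f/16 → f/22 — 1 stop smaller aperture (darker).
Net change so far: 1 stop brighter. Offset with the ISO: 200 → 100.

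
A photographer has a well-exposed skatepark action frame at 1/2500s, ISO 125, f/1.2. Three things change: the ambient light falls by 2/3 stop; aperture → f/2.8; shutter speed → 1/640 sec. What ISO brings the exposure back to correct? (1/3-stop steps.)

ISO 250

Scene light: 2/3 stop darker.
Aperture: f/1.2 → f/1.4 → f/1.6 → f/1.8 → f/2 → f/2.2 → f/2.5 → f/2.8 — 2 1/3 stops smaller aperture (darker).
Shutter speed: 1/2500 → 1/2000 → 1/1600 → 1/1250 → 1/1000 → 1/800 → 1/640 — 2 stops slower (brighter).
Net so far: 1 stop darker. ISO: 125 → 160 → 200 → 250.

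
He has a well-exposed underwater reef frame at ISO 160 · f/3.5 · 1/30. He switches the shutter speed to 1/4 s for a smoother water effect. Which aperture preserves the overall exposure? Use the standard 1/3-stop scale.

Shutter speed: 1/30 → 1/25 → 1/20 → 1/15 → 1/13 → 1/10 → 1/8 → 1/6 → 1/5 → 1/4 — 3 stops slower (brighter).
Need 3 stops darker from the aperture: f/3.5 → f/4 → f/4.5 → f/5 → f/5.6 → f/6.3 → f/7.1 → f/8 → f/9 → f/10.

f/10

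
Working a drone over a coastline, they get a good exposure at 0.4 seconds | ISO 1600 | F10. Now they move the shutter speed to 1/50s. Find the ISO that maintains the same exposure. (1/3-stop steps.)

ISO 32000

Shutter speed: 0.4 → 0.3 → 1/4 → 1/5 → 1/6 → 1/8 → 1/10 → 1/13 → 1/15 → 1/20 → 1/25 → 1/30 → 1/40 → 1/50 — 4 1/3 stops faster (darker).
Need 4 1/3 stops brighter from the ISO: 1600 → 2000 → 2500 → 3200 → 4000 → 5000 → 6400 → 8000 → 10000 → 12800 → 16000 → 20000 → 25600 → 32000.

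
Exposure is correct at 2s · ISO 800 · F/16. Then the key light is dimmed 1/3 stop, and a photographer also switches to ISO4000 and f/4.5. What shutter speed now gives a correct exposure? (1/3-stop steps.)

1/25s

Scene light: 1/3 stop darker.
ISO: 800 → 1000 → 1250 → 1600 → 2000 → 2500 → 3200 → 4000 — 2 1/3 stops higher (brighter).
Aperture: f/16 → f/14 → f/13 → f/11 → f/10 → f/9 → f/8 → f/7.1 → f/6.3 → f/5.6 → f/5 → f/4.5 — 3 2/3 stops wider (brighter).
Net so far: 5 2/3 stops brighter. Shutter speed: 2 → 1.6 → 1.3 → 1 → 0.8 → 0.6 → 0.5 → 0.4 → 0.3 → 1/4 → 1/5 → 1/6 → 1/8 → 1/10 → 1/13 → 1/15 → 1/20 → 1/25.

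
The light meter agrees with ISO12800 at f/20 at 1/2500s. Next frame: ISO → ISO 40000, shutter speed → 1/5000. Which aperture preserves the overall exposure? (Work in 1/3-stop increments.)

ISO: 12800 → 16000 → 20000 → 25600 → 32000 → 40000 — 1 2/3 stops raised (brighter).
Shutter speed: 1/2500 → 1/3200 → 1/4000 → 1/5000 — 1 stop shorter (darker).
Net change so far: 2/3 stop brighter. Offset with the aperture: f/20 → f/22 → f/25.

f/25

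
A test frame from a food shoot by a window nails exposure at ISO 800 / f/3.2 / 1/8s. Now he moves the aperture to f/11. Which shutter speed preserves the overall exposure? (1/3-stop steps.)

Aperture: f/3.2 → f/3.5 → f/4 → f/4.5 → f/5 → f/5.6 → f/6.3 → f/7.1 → f/8 → f/9 → f/10 → f/11 — 3 2/3 stops smaller aperture (darker).
Need 3 2/3 stops brighter from the shutter speed: 1/8 → 1/6 → 1/5 → 1/4 → 0.3 → 0.4 → 0.5 → 0.6 → 0.8 → 1 → 1.3 → 1.6.

1.6 s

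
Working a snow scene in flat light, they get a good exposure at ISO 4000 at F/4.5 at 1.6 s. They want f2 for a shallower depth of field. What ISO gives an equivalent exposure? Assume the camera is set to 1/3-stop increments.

ISO 800

Aperture: f/4.5 → f/4 → f/3.5 → f/3.2 → f/2.8 → f/2.5 → f/2.2 → f/2 — 2 1/3 stops larger aperture (brighter).
Need 2 1/3 stops darker from the ISO: 4000 → 3200 → 2500 → 2000 → 1600 → 1250 → 1000 → 800.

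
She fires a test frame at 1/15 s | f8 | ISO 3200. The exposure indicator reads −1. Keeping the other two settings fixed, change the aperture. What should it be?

Underexposed by 1 stop → need 1 stop brighter.
Aperture: f/8 → f/5.6.

f/5.6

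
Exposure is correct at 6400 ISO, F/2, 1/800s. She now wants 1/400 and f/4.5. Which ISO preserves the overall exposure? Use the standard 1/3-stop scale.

ISO 16000

Shutter speed: 1/800 → 1/640 → 1/500 → 1/400 — 1 stop slower (brighter).
Aperture: f/2 → f/2.2 → f/2.5 → f/2.8 → f/3.2 → f/3.5 → f/4 → f/4.5 — 2 1/3 stops narrower (darker).
Net change so far: 1 1/3 stops darker. Offset with the ISO: 6400 → 8000 → 10000 → 12800 → 16000.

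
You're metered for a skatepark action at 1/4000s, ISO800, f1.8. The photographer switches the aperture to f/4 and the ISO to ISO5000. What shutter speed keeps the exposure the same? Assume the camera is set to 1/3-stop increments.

1/5000s

Aperture: f/1.8 → f/2 → f/2.2 → f/2.5 → f/2.8 → f/3.2 → f/3.5 → f/4 — 2 1/3 stops smaller aperture (darker).
ISO: 800 → 1000 → 1250 → 1600 → 2000 → 2500 → 3200 → 4000 → 5000 — 2 2/3 stops higher (brighter).
Net change so far: 1/3 stop brighter. Offset with the shutter speed: 1/4000 → 1/5000.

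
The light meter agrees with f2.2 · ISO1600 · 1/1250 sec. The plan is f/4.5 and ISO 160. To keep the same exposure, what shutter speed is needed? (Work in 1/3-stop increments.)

1/30s

Aperture: f/2.2 → f/2.5 → f/2.8 → f/3.2 → f/3.5 → f/4 → f/4.5 — 2 stops stopped down (darker).
ISO: 1600 → 1250 → 1000 → 800 → 640 → 500 → 400 → 320 → 250 → 200 → 160 — 3 1/3 stops dropped (darker).
Net change so far: 5 1/3 stops darker. Offset with the shutter speed: 1/1250 → 1/1000 → 1/800 → 1/640 → 1/500 → 1/400 → 1/320 → 1/250 → 1/200 → 1/160 → 1/125 → 1/100 → 1/80 → 1/60 → 1/50 → 1/40 → 1/30.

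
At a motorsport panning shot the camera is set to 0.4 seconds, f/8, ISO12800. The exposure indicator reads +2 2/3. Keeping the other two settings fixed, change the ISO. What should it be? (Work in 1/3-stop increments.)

ISO 2000

Overexposed by 2 2/3 stops → need 2 2/3 stops darker.
ISO: 12800 → 10000 → 8000 → 6400 → 5000 → 4000 → 3200 → 2500 → 2000.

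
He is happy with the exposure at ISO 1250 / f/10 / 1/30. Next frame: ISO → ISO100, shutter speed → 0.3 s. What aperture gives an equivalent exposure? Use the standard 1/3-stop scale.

ISO: 1250 → 1000 → 800 → 640 → 500 → 400 → 320 → 250 → 200 → 160 → 125 → 100 — 3 2/3 stops dropped (darker).
Shutter speed: 1/30 → 1/25 → 1/20 → 1/15 → 1/13 → 1/10 → 1/8 → 1/6 → 1/5 → 1/4 → 0.3 — 3 1/3 stops slower (brighter).
Net change so far: 1/3 stop darker. Offset with the aperture: f/10 → f/9.

f/9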